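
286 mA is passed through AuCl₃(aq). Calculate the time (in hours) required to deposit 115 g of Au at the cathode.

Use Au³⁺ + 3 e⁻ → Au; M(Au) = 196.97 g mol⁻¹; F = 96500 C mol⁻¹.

n(Au) = m/M = 115 / 196.97 = 0.5838 mol.
Each Au atom requires 3 electrons, so n(e⁻) = 3 × 0.5838 = 1.752 mol.
Q = n(e⁻)·F = 1.752 × 96500 = 169000 C.
t = Q/I = 169000 / 0.2860 A = 591000 s = 164 h.

164 h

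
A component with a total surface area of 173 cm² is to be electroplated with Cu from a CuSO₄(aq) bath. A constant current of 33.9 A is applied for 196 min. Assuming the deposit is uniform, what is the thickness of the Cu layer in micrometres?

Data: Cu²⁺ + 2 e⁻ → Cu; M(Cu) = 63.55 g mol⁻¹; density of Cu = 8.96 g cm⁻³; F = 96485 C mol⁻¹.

847 μm

Q = I·t = 33.90 × 11760 = 398700 C; n(e⁻) = 4.132 mol.
n(Cu) = n(e⁻)/2 = 2.066 mol, so m = 2.066 × 63.55 = 131.3 g.
Volume = m/ρ = 131.3 / 8.96 = 14.65 cm³.
Thickness = V/A = 14.65 / 173 = 0.0847 cm = 847 μm.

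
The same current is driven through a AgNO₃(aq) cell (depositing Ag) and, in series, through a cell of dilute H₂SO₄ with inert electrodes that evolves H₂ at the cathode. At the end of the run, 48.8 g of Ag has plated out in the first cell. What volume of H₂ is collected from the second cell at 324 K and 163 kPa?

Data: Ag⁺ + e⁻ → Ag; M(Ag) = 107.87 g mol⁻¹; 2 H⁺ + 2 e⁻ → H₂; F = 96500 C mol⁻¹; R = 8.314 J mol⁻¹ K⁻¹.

n(Ag) = 48.8 / 107.87 = 0.4524 mol, so n(e⁻) = 1 × 0.4524 = 0.4524 mol.
The cells are in series, so the same 0.4524 mol of electrons passes through the second cell.
2 H⁺ + 2 e⁻ → H₂ — 2 mol e⁻ per mol H₂, so n(H₂) = 0.4524/2 = 0.2262 mol.
V = nRT/P = (0.2262 × 8.314 × 324) / (163 × 10³) = 0.00374 m³ = 3.74 L.

3.74 L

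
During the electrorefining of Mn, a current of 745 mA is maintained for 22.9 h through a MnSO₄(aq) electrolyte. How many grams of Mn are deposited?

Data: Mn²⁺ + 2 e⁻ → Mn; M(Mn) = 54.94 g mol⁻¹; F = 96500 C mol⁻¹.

17.5 g

Q = I·t = 0.7450 A × 82440 s = 61420 C.
n(e⁻) = Q/F = 61420 / 96500 = 0.6365 mol.
Mn²⁺ + 2 e⁻ → Mn, so n(Mn) = n(e⁻)/2 = 0.3182 mol.
m = n·M = 0.3182 × 54.94 = 17.5 g.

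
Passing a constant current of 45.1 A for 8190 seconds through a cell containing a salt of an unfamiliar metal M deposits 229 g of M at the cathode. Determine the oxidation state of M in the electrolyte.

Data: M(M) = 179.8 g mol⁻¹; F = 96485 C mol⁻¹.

+3

Q = I·t = 45.10 A × 8190.0 s = 369400 C, so n(e⁻) = 369400/96485 = 3.828 mol.
n(M) deposited = 229 / 179.8 = 1.274 mol.
Electrons per atom = n(e⁻)/n(M) = 3.828 / 1.274 = 3.01 ≈ 3, so the ion is M³⁺.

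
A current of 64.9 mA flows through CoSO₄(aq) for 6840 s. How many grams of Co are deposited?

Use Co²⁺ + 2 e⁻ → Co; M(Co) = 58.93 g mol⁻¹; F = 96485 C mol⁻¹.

0.136 g

Q = I·t = 0.06490 A × 6840.0 s = 443.9 C.
n(e⁻) = Q/F = 443.9 / 96485 = 0.004601 mol.
Co²⁺ + 2 e⁻ → Co, so n(Co) = n(e⁻)/2 = 0.002300 mol.
m = n·M = 0.002300 × 58.93 = 0.136 g.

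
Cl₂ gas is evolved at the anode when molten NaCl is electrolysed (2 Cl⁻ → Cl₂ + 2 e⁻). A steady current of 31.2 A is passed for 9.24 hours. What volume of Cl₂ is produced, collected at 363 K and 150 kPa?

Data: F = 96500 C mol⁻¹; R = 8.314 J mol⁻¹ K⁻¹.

108 L

Q = I·t = 31.20 A × 33264 s = 1038000 C.
n(e⁻) = Q/F = 1038000 / 96500 = 10.75 mol.
2 electrons are transferred per Cl₂ molecule, so n(Cl₂) = 10.75 / 2 = 5.377 mol.
V = nRT/P = (5.377 × 8.314 × 363) / (150 × 10³ Pa) = 0.108 m³ = 108 L.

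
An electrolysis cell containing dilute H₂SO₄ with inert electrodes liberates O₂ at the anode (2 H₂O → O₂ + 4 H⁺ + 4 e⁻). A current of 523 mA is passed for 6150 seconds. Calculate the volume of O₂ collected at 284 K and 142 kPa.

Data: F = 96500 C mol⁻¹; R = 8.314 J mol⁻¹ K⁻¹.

Q = I·t = 0.5230 A × 6150.0 s = 3216 C.
n(e⁻) = Q/F = 3216 / 96500 = 0.03333 mol.
4 electrons are transferred per O₂ molecule, so n(O₂) = 0.03333 / 4 = 0.008333 mol.
V = nRT/P = (0.008333 × 8.314 × 284) / (142 × 10³ Pa) = 1.39 × 10⁻⁴ m³ = 0.139 L.

0.139 L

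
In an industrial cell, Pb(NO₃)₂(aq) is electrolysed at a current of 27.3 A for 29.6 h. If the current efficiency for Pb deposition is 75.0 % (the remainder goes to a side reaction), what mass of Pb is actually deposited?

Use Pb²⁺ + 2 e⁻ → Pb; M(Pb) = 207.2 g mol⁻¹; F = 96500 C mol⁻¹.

Q = I·t = 27.30 × 106560 = 2909000 C.
n(e⁻) = 2909000/96500 = 30.15 mol; theoretically n(Pb) = 30.15/2 = 15.07 mol, m_theo = 3123 g.
At 75.0 % efficiency, m_actual = 0.750 × 3123 = 2340 g.

2340 g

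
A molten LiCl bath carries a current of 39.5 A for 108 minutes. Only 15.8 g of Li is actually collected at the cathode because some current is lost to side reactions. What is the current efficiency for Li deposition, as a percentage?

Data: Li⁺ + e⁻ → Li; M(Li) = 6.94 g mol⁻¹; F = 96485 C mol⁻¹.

85.8 %

Q = I·t = 39.50 × 6480.0 = 256000 C; n(e⁻) = 256000/96485 = 2.653 mol.
Theoretical n(Li) = n(e⁻)/1 = 2.653 mol, i.e. m_theo = 2.653 × 6.94 = 18.41 g.
Efficiency = m_actual / m_theo = 15.8 / 18.41 = 85.8 %.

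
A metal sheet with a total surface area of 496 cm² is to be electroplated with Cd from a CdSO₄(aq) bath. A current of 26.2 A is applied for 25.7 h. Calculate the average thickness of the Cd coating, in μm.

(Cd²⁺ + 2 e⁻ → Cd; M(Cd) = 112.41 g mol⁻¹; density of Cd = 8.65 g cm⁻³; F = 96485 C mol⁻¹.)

Q = I·t = 26.20 × 92520 = 2424000 C; n(e⁻) = 25.12 mol.
n(Cd) = n(e⁻)/2 = 12.56 mol, so m = 12.56 × 112.41 = 1412 g.
Volume = m/ρ = 1412 / 8.65 = 163.2 cm³.
Thickness = V/A = 163.2 / 496 = 0.329 cm = 3290 μm.

3290 μm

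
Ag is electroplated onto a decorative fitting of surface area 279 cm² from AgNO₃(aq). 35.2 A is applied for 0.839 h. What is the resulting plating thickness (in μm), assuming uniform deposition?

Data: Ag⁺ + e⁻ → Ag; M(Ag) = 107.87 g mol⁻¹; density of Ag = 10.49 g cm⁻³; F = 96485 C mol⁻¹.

406 μm

Q = I·t = 35.20 × 3020.4 = 106300 C; n(e⁻) = 1.102 mol.
n(Ag) = n(e⁻)/1 = 1.102 mol, so m = 1.102 × 107.87 = 118.9 g.
Volume = m/ρ = 118.9 / 10.49 = 11.33 cm³.
Thickness = V/A = 11.33 / 279 = 0.0406 cm = 406 μm.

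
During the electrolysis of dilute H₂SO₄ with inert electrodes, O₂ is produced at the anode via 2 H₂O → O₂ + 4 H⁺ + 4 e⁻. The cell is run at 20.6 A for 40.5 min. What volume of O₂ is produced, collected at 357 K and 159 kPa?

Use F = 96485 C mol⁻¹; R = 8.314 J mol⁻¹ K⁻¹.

Q = I·t = 20.60 A × 2430.0 s = 50060 C.
n(e⁻) = Q/F = 50060 / 96485 = 0.5188 mol.
4 electrons are transferred per O₂ molecule, so n(O₂) = 0.5188 / 4 = 0.1297 mol.
V = nRT/P = (0.1297 × 8.314 × 357) / (159 × 10³ Pa) = 0.00242 m³ = 2.42 L.

2.42 L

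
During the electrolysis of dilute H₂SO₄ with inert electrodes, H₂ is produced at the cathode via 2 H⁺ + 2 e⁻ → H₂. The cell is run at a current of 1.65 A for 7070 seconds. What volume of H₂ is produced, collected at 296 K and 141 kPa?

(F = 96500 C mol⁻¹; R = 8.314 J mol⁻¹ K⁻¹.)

1.05 L

Q = I·t = 1.650 A × 7070.0 s = 11670 C.
n(e⁻) = Q/F = 11670 / 96500 = 0.1209 mol.
2 electrons are transferred per H₂ molecule, so n(H₂) = 0.1209 / 2 = 0.06044 mol.
V = nRT/P = (0.06044 × 8.314 × 296) / (141 × 10³ Pa) = 0.00105 m³ = 1.05 L.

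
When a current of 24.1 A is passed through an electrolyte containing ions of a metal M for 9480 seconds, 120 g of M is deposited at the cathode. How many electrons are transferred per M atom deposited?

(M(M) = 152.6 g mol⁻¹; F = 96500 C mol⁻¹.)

Q = I·t = 24.10 A × 9480.0 s = 228500 C, so n(e⁻) = 228500/96500 = 2.368 mol.
n(M) deposited = 120 / 152.6 = 0.7864 mol.
Electrons per atom = n(e⁻)/n(M) = 2.368 / 0.7864 = 3.01 ≈ 3, so the ion is M³⁺.

3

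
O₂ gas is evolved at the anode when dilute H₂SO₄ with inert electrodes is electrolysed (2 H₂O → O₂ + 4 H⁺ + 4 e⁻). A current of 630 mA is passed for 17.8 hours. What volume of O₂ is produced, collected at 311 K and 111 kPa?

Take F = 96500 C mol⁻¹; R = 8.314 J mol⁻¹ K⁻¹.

Q = I·t = 0.6300 A × 64080 s = 40370 C.
n(e⁻) = Q/F = 40370 / 96500 = 0.4183 mol.
4 electrons are transferred per O₂ molecule, so n(O₂) = 0.4183 / 4 = 0.1046 mol.
V = nRT/P = (0.1046 × 8.314 × 311) / (111 × 10³ Pa) = 0.00244 m³ = 2.44 L.

2.44 L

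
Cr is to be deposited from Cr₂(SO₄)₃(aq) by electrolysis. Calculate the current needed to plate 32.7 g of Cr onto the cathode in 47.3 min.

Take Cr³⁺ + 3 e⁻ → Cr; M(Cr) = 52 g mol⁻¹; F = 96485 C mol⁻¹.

64.1 A

n(Cr) = 32.7 / 52 = 0.6288 mol.
n(e⁻) = 3 × 0.6288 = 1.887 mol.
Q = n(e⁻)·F = 1.887 × 96485 = 182000 C.
I = Q/t = 182000 / 2838.0 s = 64.1 A.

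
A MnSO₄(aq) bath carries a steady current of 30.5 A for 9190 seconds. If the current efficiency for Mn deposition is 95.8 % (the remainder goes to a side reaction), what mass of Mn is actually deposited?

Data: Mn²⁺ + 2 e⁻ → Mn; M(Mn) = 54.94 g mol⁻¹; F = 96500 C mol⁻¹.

Q = I·t = 30.50 × 9190.0 = 280300 C.
n(e⁻) = 280300/96500 = 2.905 mol; theoretically n(Mn) = 2.905/2 = 1.452 mol, m_theo = 79.79 g.
At 95.8 % efficiency, m_actual = 0.958 × 79.79 = 76.4 g.

76.4 g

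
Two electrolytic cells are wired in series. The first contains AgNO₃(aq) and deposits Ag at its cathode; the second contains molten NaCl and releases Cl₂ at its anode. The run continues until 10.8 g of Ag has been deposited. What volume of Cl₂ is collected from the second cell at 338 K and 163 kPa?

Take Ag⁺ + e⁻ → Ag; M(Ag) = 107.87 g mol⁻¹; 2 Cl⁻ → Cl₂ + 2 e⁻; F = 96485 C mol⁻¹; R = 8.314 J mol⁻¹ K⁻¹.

0.863 L

n(Ag) = 10.8 / 107.87 = 0.1001 mol, so n(e⁻) = 1 × 0.1001 = 0.1001 mol.
The cells are in series, so the same 0.1001 mol of electrons passes through the second cell.
2 Cl⁻ → Cl₂ + 2 e⁻ — 2 mol e⁻ per mol Cl₂, so n(Cl₂) = 0.1001/2 = 0.05006 mol.
V = nRT/P = (0.05006 × 8.314 × 338) / (163 × 10³) = 8.63 × 10⁻⁴ m³ = 0.863 L.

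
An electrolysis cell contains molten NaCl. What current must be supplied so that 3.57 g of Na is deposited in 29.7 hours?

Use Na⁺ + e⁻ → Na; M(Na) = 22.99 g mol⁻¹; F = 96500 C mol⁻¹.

n(Na) = 3.57 / 22.99 = 0.1553 mol.
n(e⁻) = 1 × 0.1553 = 0.1553 mol.
Q = n(e⁻)·F = 0.1553 × 96500 = 14980 C.
I = Q/t = 14980 / 106920 s = 0.140 A.

0.140 A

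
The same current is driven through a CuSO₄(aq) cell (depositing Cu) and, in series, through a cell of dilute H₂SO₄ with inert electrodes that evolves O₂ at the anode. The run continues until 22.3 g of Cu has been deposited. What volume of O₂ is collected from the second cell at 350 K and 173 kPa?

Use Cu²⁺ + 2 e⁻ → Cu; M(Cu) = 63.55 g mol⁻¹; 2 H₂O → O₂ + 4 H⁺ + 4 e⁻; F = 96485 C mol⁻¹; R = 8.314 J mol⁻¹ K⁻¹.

n(Cu) = 22.3 / 63.55 = 0.3509 mol, so n(e⁻) = 2 × 0.3509 = 0.7018 mol.
The cells are in series, so the same 0.7018 mol of electrons passes through the second cell.
2 H₂O → O₂ + 4 H⁺ + 4 e⁻ — 4 mol e⁻ per mol O₂, so n(O₂) = 0.7018/4 = 0.1755 mol.
V = nRT/P = (0.1755 × 8.314 × 350) / (173 × 10³) = 0.00295 m³ = 2.95 L.

2.95 L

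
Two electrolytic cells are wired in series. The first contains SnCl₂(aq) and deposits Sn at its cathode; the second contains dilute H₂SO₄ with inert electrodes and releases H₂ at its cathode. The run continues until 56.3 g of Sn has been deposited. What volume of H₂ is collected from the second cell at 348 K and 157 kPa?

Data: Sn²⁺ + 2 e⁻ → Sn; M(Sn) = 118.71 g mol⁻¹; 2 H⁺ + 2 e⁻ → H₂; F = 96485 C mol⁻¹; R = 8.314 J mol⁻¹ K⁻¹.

n(Sn) = 56.3 / 118.71 = 0.4743 mol, so n(e⁻) = 2 × 0.4743 = 0.9485 mol.
The cells are in series, so the same 0.9485 mol of electrons passes through the second cell.
2 H⁺ + 2 e⁻ → H₂ — 2 mol e⁻ per mol H₂, so n(H₂) = 0.9485/2 = 0.4743 mol.
V = nRT/P = (0.4743 × 8.314 × 348) / (157 × 10³) = 0.00874 m³ = 8.74 L.

8.74 L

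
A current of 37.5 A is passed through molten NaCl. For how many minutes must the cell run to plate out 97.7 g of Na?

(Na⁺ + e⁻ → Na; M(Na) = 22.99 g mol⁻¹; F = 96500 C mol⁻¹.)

182 min

n(Na) = m/M = 97.7 / 22.99 = 4.250 mol.
Each Na atom requires 1 electron, so n(e⁻) = 1 × 4.250 = 4.250 mol.
Q = n(e⁻)·F = 4.250 × 96500 = 410100 C.
t = Q/I = 410100 / 37.50 A = 10940 s = 182 min.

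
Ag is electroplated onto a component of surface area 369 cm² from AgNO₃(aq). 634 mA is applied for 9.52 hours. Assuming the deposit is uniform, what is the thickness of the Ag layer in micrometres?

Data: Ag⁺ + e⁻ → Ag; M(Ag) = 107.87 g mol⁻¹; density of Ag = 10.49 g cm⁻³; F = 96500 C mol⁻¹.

Q = I·t = 0.6340 × 34272 = 21730 C; n(e⁻) = 0.2252 mol.
n(Ag) = n(e⁻)/1 = 0.2252 mol, so m = 0.2252 × 107.87 = 24.29 g.
Volume = m/ρ = 24.29 / 10.49 = 2.315 cm³.
Thickness = V/A = 2.315 / 369 = 0.00627 cm = 62.7 μm.

62.7 μm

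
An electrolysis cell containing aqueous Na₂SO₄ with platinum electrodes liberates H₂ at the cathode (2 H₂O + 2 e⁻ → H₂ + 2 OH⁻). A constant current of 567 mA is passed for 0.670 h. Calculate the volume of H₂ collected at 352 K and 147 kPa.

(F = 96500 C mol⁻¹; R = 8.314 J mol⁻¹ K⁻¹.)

0.141 L

Q = I·t = 0.5670 A × 2412.0 s = 1368 C.
n(e⁻) = Q/F = 1368 / 96500 = 0.01417 mol.
2 electrons are transferred per H₂ molecule, so n(H₂) = 0.01417 / 2 = 0.007086 mol.
V = nRT/P = (0.007086 × 8.314 × 352) / (147 × 10³ Pa) = 1.41 × 10⁻⁴ m³ = 0.141 L.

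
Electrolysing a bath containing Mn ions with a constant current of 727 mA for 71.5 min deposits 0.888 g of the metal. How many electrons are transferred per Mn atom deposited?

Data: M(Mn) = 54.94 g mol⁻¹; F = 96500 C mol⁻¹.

Q = I·t = 0.7270 A × 4290.0 s = 3119 C, so n(e⁻) = 3119/96500 = 0.03232 mol.
n(Mn) deposited = 0.888 / 54.94 = 0.01616 mol.
Electrons per atom = n(e⁻)/n(Mn) = 0.03232 / 0.01616 = 2.00 ≈ 2, so the ion is Mn²⁺.

2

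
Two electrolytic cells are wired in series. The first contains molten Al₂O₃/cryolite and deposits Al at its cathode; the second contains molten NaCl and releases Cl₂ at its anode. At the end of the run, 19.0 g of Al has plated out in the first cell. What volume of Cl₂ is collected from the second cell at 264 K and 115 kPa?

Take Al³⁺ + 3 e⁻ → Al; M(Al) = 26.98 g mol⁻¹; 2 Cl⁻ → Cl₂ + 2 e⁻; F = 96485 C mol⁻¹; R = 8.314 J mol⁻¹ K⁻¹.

20.2 L

n(Al) = 19.0 / 26.98 = 0.7042 mol, so n(e⁻) = 3 × 0.7042 = 2.113 mol.
The cells are in series, so the same 2.113 mol of electrons passes through the second cell.
2 Cl⁻ → Cl₂ + 2 e⁻ — 2 mol e⁻ per mol Cl₂, so n(Cl₂) = 2.113/2 = 1.056 mol.
V = nRT/P = (1.056 × 8.314 × 264) / (115 × 10³) = 0.0202 m³ = 20.2 L.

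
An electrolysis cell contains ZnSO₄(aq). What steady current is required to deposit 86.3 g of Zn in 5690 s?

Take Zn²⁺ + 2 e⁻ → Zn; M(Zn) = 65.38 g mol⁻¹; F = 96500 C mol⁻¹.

n(Zn) = 86.3 / 65.38 = 1.320 mol.
n(e⁻) = 2 × 1.320 = 2.640 mol.
Q = n(e⁻)·F = 2.640 × 96500 = 254800 C.
I = Q/t = 254800 / 5690.0 s = 44.8 A.

44.8 A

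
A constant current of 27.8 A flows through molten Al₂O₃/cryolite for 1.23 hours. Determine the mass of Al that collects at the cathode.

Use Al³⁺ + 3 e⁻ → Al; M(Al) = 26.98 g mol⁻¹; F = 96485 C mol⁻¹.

11.5 g

Q = I·t = 27.80 A × 4428.0 s = 123100 C.
n(e⁻) = Q/F = 123100 / 96485 = 1.276 mol.
Al³⁺ + 3 e⁻ → Al, so n(Al) = n(e⁻)/3 = 0.4253 mol.
m = n·M = 0.4253 × 26.98 = 11.5 g.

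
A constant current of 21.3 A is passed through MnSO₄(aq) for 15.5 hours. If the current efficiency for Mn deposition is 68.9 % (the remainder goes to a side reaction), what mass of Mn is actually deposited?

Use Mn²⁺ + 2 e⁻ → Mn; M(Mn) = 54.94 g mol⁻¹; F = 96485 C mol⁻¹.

Q = I·t = 21.30 × 55800 = 1189000 C.
n(e⁻) = 1189000/96485 = 12.32 mol; theoretically n(Mn) = 12.32/2 = 6.159 mol, m_theo = 338.4 g.
At 68.9 % efficiency, m_actual = 0.689 × 338.4 = 233 g.

233 g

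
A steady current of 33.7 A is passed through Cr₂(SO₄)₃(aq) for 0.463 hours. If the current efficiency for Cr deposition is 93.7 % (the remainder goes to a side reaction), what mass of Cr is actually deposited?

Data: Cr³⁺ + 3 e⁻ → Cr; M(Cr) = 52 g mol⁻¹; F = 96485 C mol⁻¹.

9.46 g

Q = I·t = 33.70 × 1666.8 = 56170 C.
n(e⁻) = 56170/96485 = 0.5822 mol; theoretically n(Cr) = 0.5822/3 = 0.1941 mol, m_theo = 10.09 g.
At 93.7 % efficiency, m_actual = 0.937 × 10.09 = 9.46 g.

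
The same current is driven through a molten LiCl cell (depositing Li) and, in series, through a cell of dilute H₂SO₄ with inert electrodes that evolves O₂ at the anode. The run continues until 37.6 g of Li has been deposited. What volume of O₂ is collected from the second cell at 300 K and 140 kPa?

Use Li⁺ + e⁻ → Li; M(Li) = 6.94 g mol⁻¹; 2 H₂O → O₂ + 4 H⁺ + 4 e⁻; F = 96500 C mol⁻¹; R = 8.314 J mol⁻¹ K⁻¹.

n(Li) = 37.6 / 6.94 = 5.418 mol, so n(e⁻) = 1 × 5.418 = 5.418 mol.
The cells are in series, so the same 5.418 mol of electrons passes through the second cell.
2 H₂O → O₂ + 4 H⁺ + 4 e⁻ — 4 mol e⁻ per mol O₂, so n(O₂) = 5.418/4 = 1.354 mol.
V = nRT/P = (1.354 × 8.314 × 300) / (140 × 10³) = 0.0241 m³ = 24.1 L.

24.1 L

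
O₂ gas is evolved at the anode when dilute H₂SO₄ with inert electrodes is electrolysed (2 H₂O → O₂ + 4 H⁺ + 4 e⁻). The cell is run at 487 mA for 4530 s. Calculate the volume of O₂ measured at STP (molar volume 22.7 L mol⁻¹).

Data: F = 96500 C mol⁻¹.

Q = I·t = 0.4870 A × 4530.0 s = 2206 C.
n(e⁻) = Q/F = 2206 / 96500 = 0.02286 mol.
4 electrons are transferred per O₂ molecule, so n(O₂) = 0.02286 / 4 = 0.005715 mol.
V = n × V_m = 0.005715 × 22.7 = 0.130 L.

0.130 L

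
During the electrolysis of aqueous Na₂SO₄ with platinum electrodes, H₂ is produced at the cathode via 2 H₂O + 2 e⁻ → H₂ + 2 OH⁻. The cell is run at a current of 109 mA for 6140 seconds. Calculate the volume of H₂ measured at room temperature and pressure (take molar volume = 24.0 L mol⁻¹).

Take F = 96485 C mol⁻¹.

Q = I·t = 0.1090 A × 6140.0 s = 669.3 C.
n(e⁻) = Q/F = 669.3 / 96485 = 0.006936 mol.
2 electrons are transferred per H₂ molecule, so n(H₂) = 0.006936 / 2 = 0.003468 mol.
V = n × V_m = 0.003468 × 24.0 = 0.0832 L.

0.0832 L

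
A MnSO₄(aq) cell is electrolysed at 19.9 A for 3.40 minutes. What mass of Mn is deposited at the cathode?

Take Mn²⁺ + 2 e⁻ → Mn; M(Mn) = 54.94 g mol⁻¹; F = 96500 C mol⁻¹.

1.16 g

Q = I·t = 19.90 A × 204.00 s = 4060 C.
n(e⁻) = Q/F = 4060 / 96500 = 0.04207 mol.
Mn²⁺ + 2 e⁻ → Mn, so n(Mn) = n(e⁻)/2 = 0.02103 mol.
m = n·M = 0.02103 × 54.94 = 1.16 g.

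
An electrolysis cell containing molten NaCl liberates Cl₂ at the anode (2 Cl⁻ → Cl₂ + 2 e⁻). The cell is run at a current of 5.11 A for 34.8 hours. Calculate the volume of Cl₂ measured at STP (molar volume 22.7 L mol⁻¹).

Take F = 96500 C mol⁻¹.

Q = I·t = 5.110 A × 125280 s = 640200 C.
n(e⁻) = Q/F = 640200 / 96500 = 6.634 mol.
2 electrons are transferred per Cl₂ molecule, so n(Cl₂) = 6.634 / 2 = 3.317 mol.
V = n × V_m = 3.317 × 22.7 = 75.3 L.

75.3 L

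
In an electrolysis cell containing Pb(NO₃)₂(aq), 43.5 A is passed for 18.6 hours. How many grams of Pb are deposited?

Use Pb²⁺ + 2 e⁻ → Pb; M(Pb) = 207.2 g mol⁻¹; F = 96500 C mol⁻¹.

3130 g

Q = I·t = 43.50 A × 66960 s = 2913000 C.
n(e⁻) = Q/F = 2913000 / 96500 = 30.18 mol.
Pb²⁺ + 2 e⁻ → Pb, so n(Pb) = n(e⁻)/2 = 15.09 mol.
m = n·M = 15.09 × 207.2 = 3130 g.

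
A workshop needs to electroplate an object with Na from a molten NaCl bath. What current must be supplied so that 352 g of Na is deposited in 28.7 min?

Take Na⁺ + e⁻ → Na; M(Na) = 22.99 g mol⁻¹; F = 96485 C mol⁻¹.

858 A

n(Na) = 352 / 22.99 = 15.31 mol.
n(e⁻) = 1 × 15.31 = 15.31 mol.
Q = n(e⁻)·F = 15.31 × 96485 = 1477000 C.
I = Q/t = 1477000 / 1722.0 s = 858 A.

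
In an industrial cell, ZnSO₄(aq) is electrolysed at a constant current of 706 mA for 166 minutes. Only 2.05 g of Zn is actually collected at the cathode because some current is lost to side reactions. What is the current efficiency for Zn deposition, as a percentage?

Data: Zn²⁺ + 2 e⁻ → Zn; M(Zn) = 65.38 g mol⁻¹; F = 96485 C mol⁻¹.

Q = I·t = 0.7060 × 9960.0 = 7032 C; n(e⁻) = 7032/96485 = 0.07288 mol.
Theoretical n(Zn) = n(e⁻)/2 = 0.03644 mol, i.e. m_theo = 0.03644 × 65.38 = 2.382 g.
Efficiency = m_actual / m_theo = 2.05 / 2.382 = 86.0 %.

86.0 %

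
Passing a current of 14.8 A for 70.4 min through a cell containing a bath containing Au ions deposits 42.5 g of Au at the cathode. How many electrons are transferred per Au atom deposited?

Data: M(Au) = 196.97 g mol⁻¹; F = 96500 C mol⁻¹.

Q = I·t = 14.80 A × 4224.0 s = 62520 C, so n(e⁻) = 62520/96500 = 0.6478 mol.
n(Au) deposited = 42.5 / 196.97 = 0.2158 mol.
Electrons per atom = n(e⁻)/n(Au) = 0.6478 / 0.2158 = 3.00 ≈ 3, so the ion is Au³⁺.

3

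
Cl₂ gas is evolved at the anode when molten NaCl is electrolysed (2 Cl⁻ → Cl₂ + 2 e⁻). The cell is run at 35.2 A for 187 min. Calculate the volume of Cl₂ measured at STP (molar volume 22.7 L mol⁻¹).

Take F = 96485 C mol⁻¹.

46.5 L

Q = I·t = 35.20 A × 11220 s = 394900 C.
n(e⁻) = Q/F = 394900 / 96485 = 4.093 mol.
2 electrons are transferred per Cl₂ molecule, so n(Cl₂) = 4.093 / 2 = 2.047 mol.
V = n × V_m = 2.047 × 22.7 = 46.5 L.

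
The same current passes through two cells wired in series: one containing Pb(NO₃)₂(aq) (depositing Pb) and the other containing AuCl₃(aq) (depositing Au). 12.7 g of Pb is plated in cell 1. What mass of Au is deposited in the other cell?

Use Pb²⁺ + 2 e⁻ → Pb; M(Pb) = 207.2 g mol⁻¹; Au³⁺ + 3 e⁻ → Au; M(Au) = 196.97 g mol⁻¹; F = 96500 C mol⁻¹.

8.05 g

n(Pb) = 12.7 / 207.2 = 0.06129 mol.
Since Pb²⁺ + 2 e⁻ → Pb, n(e⁻) passed = 2 × 0.06129 = 0.1226 mol.
Cells in series carry the same charge, so the same 0.1226 mol of electrons passes through cell 2.
Au³⁺ + 3 e⁻ → Au, so n(Au) = 0.1226 / 3 = 0.04086 mol.
m(Au) = 0.04086 × 196.97 = 8.05 g.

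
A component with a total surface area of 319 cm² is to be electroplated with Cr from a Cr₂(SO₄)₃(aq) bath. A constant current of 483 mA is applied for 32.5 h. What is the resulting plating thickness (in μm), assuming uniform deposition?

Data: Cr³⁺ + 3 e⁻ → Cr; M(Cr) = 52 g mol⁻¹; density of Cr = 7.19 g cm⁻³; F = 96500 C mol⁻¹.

Q = I·t = 0.4830 × 117000 = 56510 C; n(e⁻) = 0.5856 mol.
n(Cr) = n(e⁻)/3 = 0.1952 mol, so m = 0.1952 × 52 = 10.15 g.
Volume = m/ρ = 10.15 / 7.19 = 1.412 cm³.
Thickness = V/A = 1.412 / 319 = 0.00443 cm = 44.3 μm.

44.3 μm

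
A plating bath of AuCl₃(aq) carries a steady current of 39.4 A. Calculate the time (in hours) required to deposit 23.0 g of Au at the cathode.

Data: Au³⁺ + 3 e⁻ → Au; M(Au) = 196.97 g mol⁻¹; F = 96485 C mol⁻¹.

n(Au) = m/M = 23.0 / 196.97 = 0.1168 mol.
Each Au atom requires 3 electrons, so n(e⁻) = 3 × 0.1168 = 0.3503 mol.
Q = n(e⁻)·F = 0.3503 × 96485 = 33800 C.
t = Q/I = 33800 / 39.40 A = 857.9 s = 0.238 h.

0.238 h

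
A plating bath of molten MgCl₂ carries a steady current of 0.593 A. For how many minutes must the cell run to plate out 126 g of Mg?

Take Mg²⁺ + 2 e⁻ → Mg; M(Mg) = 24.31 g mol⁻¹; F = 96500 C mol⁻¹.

28100 min

n(Mg) = m/M = 126 / 24.31 = 5.183 mol.
Each Mg atom requires 2 electrons, so n(e⁻) = 2 × 5.183 = 10.37 mol.
Q = n(e⁻)·F = 10.37 × 96500 = 1000000 C.
t = Q/I = 1000000 / 0.5930 A = 1687000 s = 28100 min.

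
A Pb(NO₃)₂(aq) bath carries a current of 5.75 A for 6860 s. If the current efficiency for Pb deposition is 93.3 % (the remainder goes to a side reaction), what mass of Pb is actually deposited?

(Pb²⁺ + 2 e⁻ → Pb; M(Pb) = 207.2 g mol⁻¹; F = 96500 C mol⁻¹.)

Q = I·t = 5.750 × 6860.0 = 39440 C.
n(e⁻) = 39440/96500 = 0.4088 mol; theoretically n(Pb) = 0.4088/2 = 0.2044 mol, m_theo = 42.35 g.
At 93.3 % efficiency, m_actual = 0.933 × 42.35 = 39.5 g.

39.5 g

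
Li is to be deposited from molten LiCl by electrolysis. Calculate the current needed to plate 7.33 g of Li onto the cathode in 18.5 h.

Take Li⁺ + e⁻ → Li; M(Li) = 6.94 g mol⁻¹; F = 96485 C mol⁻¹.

n(Li) = 7.33 / 6.94 = 1.056 mol.
n(e⁻) = 1 × 1.056 = 1.056 mol.
Q = n(e⁻)·F = 1.056 × 96485 = 101900 C.
I = Q/t = 101900 / 66600 s = 1.53 A.

1.53 A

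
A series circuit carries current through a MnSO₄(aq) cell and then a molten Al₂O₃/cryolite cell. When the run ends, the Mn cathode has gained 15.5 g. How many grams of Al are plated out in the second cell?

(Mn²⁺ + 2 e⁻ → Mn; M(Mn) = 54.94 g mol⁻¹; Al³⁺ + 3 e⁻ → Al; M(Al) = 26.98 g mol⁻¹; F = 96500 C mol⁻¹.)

5.07 g

n(Mn) = 15.5 / 54.94 = 0.2821 mol.
Since Mn²⁺ + 2 e⁻ → Mn, n(e⁻) passed = 2 × 0.2821 = 0.5643 mol.
Cells in series carry the same charge, so the same 0.5643 mol of electrons passes through cell 2.
Al³⁺ + 3 e⁻ → Al, so n(Al) = 0.5643 / 3 = 0.1881 mol.
m(Al) = 0.1881 × 26.98 = 5.07 g.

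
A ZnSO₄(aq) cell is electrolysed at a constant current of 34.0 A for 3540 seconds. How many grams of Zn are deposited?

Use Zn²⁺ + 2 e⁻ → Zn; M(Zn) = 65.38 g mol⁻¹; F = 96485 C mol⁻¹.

Q = I·t = 34.00 A × 3540.0 s = 120400 C.
n(e⁻) = Q/F = 120400 / 96485 = 1.247 mol.
Zn²⁺ + 2 e⁻ → Zn, so n(Zn) = n(e⁻)/2 = 0.6237 mol.
m = n·M = 0.6237 × 65.38 = 40.8 g.

40.8 g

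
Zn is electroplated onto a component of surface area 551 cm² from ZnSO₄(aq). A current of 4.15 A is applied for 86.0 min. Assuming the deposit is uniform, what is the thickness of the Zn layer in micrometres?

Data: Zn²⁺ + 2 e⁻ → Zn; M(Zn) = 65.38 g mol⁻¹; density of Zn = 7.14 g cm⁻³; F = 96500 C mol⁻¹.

18.4 μm

Q = I·t = 4.150 × 5160.0 = 21410 C; n(e⁻) = 0.2219 mol.
n(Zn) = n(e⁻)/2 = 0.1110 mol, so m = 0.1110 × 65.38 = 7.254 g.
Volume = m/ρ = 7.254 / 7.14 = 1.016 cm³.
Thickness = V/A = 1.016 / 551 = 0.00184 cm = 18.4 μm.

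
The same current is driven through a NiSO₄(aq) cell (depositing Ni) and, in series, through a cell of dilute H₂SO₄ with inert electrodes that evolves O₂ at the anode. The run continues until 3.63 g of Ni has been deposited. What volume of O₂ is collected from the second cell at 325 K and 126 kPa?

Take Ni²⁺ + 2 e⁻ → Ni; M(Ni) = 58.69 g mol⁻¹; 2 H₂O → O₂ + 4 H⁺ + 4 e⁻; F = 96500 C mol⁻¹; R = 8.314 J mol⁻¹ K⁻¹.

n(Ni) = 3.63 / 58.69 = 0.06185 mol, so n(e⁻) = 2 × 0.06185 = 0.1237 mol.
The cells are in series, so the same 0.1237 mol of electrons passes through the second cell.
2 H₂O → O₂ + 4 H⁺ + 4 e⁻ — 4 mol e⁻ per mol O₂, so n(O₂) = 0.1237/4 = 0.03093 mol.
V = nRT/P = (0.03093 × 8.314 × 325) / (126 × 10³) = 6.63 × 10⁻⁴ m³ = 0.663 L.

0.663 L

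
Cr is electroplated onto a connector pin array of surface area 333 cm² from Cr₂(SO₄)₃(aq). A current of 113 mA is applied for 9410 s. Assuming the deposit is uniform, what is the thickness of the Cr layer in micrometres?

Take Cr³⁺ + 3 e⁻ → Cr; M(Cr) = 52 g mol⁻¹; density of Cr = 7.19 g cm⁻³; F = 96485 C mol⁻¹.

Q = I·t = 0.1130 × 9410.0 = 1063 C; n(e⁻) = 0.01102 mol.
n(Cr) = n(e⁻)/3 = 0.003674 mol, so m = 0.003674 × 52 = 0.1910 g.
Volume = m/ρ = 0.1910 / 7.19 = 0.02657 cm³.
Thickness = V/A = 0.02657 / 333 = 7.98 × 10⁻⁵ cm = 0.798 μm.

0.798 μm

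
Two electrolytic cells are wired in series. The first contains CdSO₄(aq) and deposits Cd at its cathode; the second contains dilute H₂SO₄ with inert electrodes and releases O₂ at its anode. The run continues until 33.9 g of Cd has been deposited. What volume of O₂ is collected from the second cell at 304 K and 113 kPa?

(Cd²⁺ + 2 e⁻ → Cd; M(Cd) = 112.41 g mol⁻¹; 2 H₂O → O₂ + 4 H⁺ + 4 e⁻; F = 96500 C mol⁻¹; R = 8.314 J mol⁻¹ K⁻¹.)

3.37 L

n(Cd) = 33.9 / 112.41 = 0.3016 mol, so n(e⁻) = 2 × 0.3016 = 0.6031 mol.
The cells are in series, so the same 0.6031 mol of electrons passes through the second cell.
2 H₂O → O₂ + 4 H⁺ + 4 e⁻ — 4 mol e⁻ per mol O₂, so n(O₂) = 0.6031/4 = 0.1508 mol.
V = nRT/P = (0.1508 × 8.314 × 304) / (113 × 10³) = 0.00337 m³ = 3.37 L.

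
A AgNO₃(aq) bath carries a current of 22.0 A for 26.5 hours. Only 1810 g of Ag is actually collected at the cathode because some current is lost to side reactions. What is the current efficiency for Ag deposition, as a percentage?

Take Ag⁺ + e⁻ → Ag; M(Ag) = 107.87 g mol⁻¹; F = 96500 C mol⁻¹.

77.1 %

Q = I·t = 22.00 × 95400 = 2099000 C; n(e⁻) = 2099000/96500 = 21.75 mol.
Theoretical n(Ag) = n(e⁻)/1 = 21.75 mol, i.e. m_theo = 21.75 × 107.87 = 2346 g.
Efficiency = m_actual / m_theo = 1810 / 2346 = 77.1 %.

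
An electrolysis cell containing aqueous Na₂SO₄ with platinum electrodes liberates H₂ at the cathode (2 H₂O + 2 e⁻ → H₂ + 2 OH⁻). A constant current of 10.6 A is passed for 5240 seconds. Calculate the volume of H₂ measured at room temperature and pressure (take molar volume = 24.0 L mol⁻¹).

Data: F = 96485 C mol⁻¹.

6.91 L

Q = I·t = 10.60 A × 5240.0 s = 55540 C.
n(e⁻) = Q/F = 55540 / 96485 = 0.5757 mol.
2 electrons are transferred per H₂ molecule, so n(H₂) = 0.5757 / 2 = 0.2878 mol.
V = n × V_m = 0.2878 × 24.0 = 6.91 L.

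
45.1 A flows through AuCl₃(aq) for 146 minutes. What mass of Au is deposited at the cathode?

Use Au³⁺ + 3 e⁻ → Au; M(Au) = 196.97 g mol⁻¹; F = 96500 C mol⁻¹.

Q = I·t = 45.10 A × 8760.0 s = 395100 C.
n(e⁻) = Q/F = 395100 / 96500 = 4.094 mol.
Au³⁺ + 3 e⁻ → Au, so n(Au) = n(e⁻)/3 = 1.365 mol.
m = n·M = 1.365 × 196.97 = 269 g.

269 g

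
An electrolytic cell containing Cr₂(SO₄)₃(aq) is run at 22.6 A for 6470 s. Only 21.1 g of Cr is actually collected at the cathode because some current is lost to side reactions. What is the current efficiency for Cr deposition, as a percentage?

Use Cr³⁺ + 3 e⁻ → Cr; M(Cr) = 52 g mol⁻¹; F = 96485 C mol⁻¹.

80.3 %

Q = I·t = 22.60 × 6470.0 = 146200 C; n(e⁻) = 146200/96485 = 1.515 mol.
Theoretical n(Cr) = n(e⁻)/3 = 0.5052 mol, i.e. m_theo = 0.5052 × 52 = 26.27 g.
Efficiency = m_actual / m_theo = 21.1 / 26.27 = 80.3 %.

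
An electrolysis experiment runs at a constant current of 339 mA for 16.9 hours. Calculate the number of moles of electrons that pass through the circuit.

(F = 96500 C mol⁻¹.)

Q = I·t = 0.3390 A × 60840 s = 20620 C.
n(e⁻) = Q/F = 20620 / 96500 = 0.214 mol.

0.214 mol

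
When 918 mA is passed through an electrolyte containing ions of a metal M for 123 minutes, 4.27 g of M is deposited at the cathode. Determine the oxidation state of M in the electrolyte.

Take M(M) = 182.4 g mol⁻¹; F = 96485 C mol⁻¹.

Q = I·t = 0.9180 A × 7380.0 s = 6775 C, so n(e⁻) = 6775/96485 = 0.07022 mol.
n(M) deposited = 4.27 / 182.4 = 0.02341 mol.
Electrons per atom = n(e⁻)/n(M) = 0.07022 / 0.02341 = 3.00 ≈ 3, so the ion is M³⁺.

+3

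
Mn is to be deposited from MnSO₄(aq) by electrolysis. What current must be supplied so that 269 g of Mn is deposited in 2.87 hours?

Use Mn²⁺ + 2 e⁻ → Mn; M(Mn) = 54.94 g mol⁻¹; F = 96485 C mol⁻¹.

91.4 A

n(Mn) = 269 / 54.94 = 4.896 mol.
n(e⁻) = 2 × 4.896 = 9.793 mol.
Q = n(e⁻)·F = 9.793 × 96485 = 944800 C.
I = Q/t = 944800 / 10332 s = 91.4 A.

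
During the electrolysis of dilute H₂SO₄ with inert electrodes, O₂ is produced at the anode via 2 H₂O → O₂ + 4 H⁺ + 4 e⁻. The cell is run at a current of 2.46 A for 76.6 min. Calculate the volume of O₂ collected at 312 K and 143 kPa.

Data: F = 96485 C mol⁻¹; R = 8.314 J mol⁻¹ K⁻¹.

0.531 L

Q = I·t = 2.460 A × 4596.0 s = 11310 C.
n(e⁻) = Q/F = 11310 / 96485 = 0.1172 mol.
4 electrons are transferred per O₂ molecule, so n(O₂) = 0.1172 / 4 = 0.02930 mol.
V = nRT/P = (0.02930 × 8.314 × 312) / (143 × 10³ Pa) = 5.31 × 10⁻⁴ m³ = 0.531 L.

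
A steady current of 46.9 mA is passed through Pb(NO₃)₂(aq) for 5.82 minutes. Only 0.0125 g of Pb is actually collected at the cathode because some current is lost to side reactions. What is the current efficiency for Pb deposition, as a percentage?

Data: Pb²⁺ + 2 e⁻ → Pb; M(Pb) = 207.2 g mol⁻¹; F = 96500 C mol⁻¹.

71.1 %

Q = I·t = 0.04690 × 349.20 = 16.38 C; n(e⁻) = 16.38/96500 = 0.0001697 mol.
Theoretical n(Pb) = n(e⁻)/2 = 0.00008486 mol, i.e. m_theo = 0.00008486 × 207.2 = 0.01758 g.
Efficiency = m_actual / m_theo = 0.0125 / 0.01758 = 71.1 %.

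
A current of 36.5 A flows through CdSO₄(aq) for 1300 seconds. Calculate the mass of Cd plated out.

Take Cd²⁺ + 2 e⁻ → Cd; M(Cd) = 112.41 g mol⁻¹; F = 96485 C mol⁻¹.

Q = I·t = 36.50 A × 1300.0 s = 47450 C.
n(e⁻) = Q/F = 47450 / 96485 = 0.4918 mol.
Cd²⁺ + 2 e⁻ → Cd, so n(Cd) = n(e⁻)/2 = 0.2459 mol.
m = n·M = 0.2459 × 112.41 = 27.6 g.

27.6 g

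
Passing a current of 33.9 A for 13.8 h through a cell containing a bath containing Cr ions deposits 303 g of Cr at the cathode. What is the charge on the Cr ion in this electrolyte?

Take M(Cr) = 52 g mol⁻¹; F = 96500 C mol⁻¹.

Q = I·t = 33.90 A × 49680 s = 1684000 C, so n(e⁻) = 1684000/96500 = 17.45 mol.
n(Cr) deposited = 303 / 52 = 5.827 mol.
Electrons per atom = n(e⁻)/n(Cr) = 17.45 / 5.827 = 3.00 ≈ 3, so the ion is Cr³⁺.

+3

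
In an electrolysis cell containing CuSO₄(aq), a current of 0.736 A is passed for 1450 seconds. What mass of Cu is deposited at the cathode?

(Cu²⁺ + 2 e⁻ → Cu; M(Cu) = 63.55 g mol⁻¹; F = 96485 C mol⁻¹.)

0.351 g

Q = I·t = 0.7360 A × 1450.0 s = 1067 C.
n(e⁻) = Q/F = 1067 / 96485 = 0.01106 mol.
Cu²⁺ + 2 e⁻ → Cu, so n(Cu) = n(e⁻)/2 = 0.005530 mol.
m = n·M = 0.005530 × 63.55 = 0.351 g.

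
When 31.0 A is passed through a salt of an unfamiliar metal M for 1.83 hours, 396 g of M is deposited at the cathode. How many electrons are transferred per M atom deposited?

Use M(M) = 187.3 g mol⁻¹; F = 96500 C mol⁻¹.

Q = I·t = 31.00 A × 6588.0 s = 204200 C, so n(e⁻) = 204200/96500 = 2.116 mol.
n(M) deposited = 396 / 187.3 = 2.114 mol.
Electrons per atom = n(e⁻)/n(M) = 2.116 / 2.114 = 1.00 ≈ 1, so the ion is M⁺.

1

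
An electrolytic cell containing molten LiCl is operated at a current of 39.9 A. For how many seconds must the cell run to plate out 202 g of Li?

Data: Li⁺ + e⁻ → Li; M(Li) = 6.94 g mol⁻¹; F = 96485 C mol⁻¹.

n(Li) = m/M = 202 / 6.94 = 29.11 mol.
Each Li atom requires 1 electron, so n(e⁻) = 1 × 29.11 = 29.11 mol.
Q = n(e⁻)·F = 29.11 × 96485 = 2808000 C.
t = Q/I = 2808000 / 39.90 A = 70380 s.

70400 s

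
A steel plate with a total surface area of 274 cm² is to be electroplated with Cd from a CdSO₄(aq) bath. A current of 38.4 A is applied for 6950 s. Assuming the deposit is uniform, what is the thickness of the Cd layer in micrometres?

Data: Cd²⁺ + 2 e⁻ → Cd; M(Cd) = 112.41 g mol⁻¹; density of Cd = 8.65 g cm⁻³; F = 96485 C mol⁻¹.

Q = I·t = 38.40 × 6950.0 = 266900 C; n(e⁻) = 2.766 mol.
n(Cd) = n(e⁻)/2 = 1.383 mol, so m = 1.383 × 112.41 = 155.5 g.
Volume = m/ρ = 155.5 / 8.65 = 17.97 cm³.
Thickness = V/A = 17.97 / 274 = 0.0656 cm = 656 μm.

656 μm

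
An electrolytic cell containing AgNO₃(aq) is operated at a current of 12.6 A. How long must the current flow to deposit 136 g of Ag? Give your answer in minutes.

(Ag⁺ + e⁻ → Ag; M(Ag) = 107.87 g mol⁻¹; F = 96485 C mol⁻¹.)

n(Ag) = m/M = 136 / 107.87 = 1.261 mol.
Each Ag atom requires 1 electron, so n(e⁻) = 1 × 1.261 = 1.261 mol.
Q = n(e⁻)·F = 1.261 × 96485 = 121600 C.
t = Q/I = 121600 / 12.60 A = 9654 s = 161 min.

161 min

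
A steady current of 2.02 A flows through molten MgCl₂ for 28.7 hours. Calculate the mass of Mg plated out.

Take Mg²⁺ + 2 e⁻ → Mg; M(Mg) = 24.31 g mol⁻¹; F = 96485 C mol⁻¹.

26.3 g

Q = I·t = 2.020 A × 103320 s = 208700 C.
n(e⁻) = Q/F = 208700 / 96485 = 2.163 mol.
Mg²⁺ + 2 e⁻ → Mg, so n(Mg) = n(e⁻)/2 = 1.082 mol.
m = n·M = 1.082 × 24.31 = 26.3 g.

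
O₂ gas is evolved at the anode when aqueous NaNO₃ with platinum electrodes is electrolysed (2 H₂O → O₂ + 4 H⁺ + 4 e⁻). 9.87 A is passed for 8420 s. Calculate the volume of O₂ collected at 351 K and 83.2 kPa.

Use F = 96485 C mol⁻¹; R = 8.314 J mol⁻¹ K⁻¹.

Q = I·t = 9.870 A × 8420.0 s = 83110 C.
n(e⁻) = Q/F = 83110 / 96485 = 0.8613 mol.
4 electrons are transferred per O₂ molecule, so n(O₂) = 0.8613 / 4 = 0.2153 mol.
V = nRT/P = (0.2153 × 8.314 × 351) / (83.2 × 10³ Pa) = 0.00755 m³ = 7.55 L.

7.55 L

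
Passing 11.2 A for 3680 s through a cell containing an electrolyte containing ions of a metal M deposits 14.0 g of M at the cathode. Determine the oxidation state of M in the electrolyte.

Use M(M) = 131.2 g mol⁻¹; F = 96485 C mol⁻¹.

+4

Q = I·t = 11.20 A × 3680.0 s = 41220 C, so n(e⁻) = 41220/96485 = 0.4272 mol.
n(M) deposited = 14.0 / 131.2 = 0.1067 mol.
Electrons per atom = n(e⁻)/n(M) = 0.4272 / 0.1067 = 4.00 ≈ 4, so the ion is M⁴⁺.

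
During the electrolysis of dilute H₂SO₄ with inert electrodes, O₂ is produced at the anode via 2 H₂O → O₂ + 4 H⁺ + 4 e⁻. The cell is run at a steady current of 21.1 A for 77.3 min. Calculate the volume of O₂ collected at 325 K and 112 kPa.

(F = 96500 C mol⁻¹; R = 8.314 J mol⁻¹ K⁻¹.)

Q = I·t = 21.10 A × 4638.0 s = 97860 C.
n(e⁻) = Q/F = 97860 / 96500 = 1.014 mol.
4 electrons are transferred per O₂ molecule, so n(O₂) = 1.014 / 4 = 0.2535 mol.
V = nRT/P = (0.2535 × 8.314 × 325) / (112 × 10³ Pa) = 0.00612 m³ = 6.12 L.

6.12 L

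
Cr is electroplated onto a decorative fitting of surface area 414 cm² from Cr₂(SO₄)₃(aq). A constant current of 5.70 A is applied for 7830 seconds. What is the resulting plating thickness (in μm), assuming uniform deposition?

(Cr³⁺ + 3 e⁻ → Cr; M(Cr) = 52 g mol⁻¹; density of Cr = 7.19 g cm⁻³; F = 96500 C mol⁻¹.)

26.9 μm

Q = I·t = 5.700 × 7830.0 = 44630 C; n(e⁻) = 0.4625 mol.
n(Cr) = n(e⁻)/3 = 0.1542 mol, so m = 0.1542 × 52 = 8.017 g.
Volume = m/ρ = 8.017 / 7.19 = 1.115 cm³.
Thickness = V/A = 1.115 / 414 = 0.00269 cm = 26.9 μm.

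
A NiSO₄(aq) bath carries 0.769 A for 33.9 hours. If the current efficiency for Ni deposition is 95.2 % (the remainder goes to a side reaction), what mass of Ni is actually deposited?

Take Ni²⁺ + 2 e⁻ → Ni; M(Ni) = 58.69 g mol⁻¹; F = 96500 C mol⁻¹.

27.2 g

Q = I·t = 0.7690 × 122040 = 93850 C.
n(e⁻) = 93850/96500 = 0.9725 mol; theoretically n(Ni) = 0.9725/2 = 0.4863 mol, m_theo = 28.54 g.
At 95.2 % efficiency, m_actual = 0.952 × 28.54 = 27.2 g.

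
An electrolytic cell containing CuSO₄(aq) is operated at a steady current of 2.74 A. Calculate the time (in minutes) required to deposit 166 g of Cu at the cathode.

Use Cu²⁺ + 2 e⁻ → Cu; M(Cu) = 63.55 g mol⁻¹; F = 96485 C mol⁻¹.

n(Cu) = m/M = 166 / 63.55 = 2.612 mol.
Each Cu atom requires 2 electrons, so n(e⁻) = 2 × 2.612 = 5.224 mol.
Q = n(e⁻)·F = 5.224 × 96485 = 504100 C.
t = Q/I = 504100 / 2.740 A = 184000 s = 3070 min.

3070 min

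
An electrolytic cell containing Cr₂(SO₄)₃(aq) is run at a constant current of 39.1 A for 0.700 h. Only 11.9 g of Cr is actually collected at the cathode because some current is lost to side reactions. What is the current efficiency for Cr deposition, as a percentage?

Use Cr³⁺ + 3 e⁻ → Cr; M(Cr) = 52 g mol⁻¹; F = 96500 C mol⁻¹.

Q = I·t = 39.10 × 2520.0 = 98530 C; n(e⁻) = 98530/96500 = 1.021 mol.
Theoretical n(Cr) = n(e⁻)/3 = 0.3404 mol, i.e. m_theo = 0.3404 × 52 = 17.70 g.
Efficiency = m_actual / m_theo = 11.9 / 17.70 = 67.2 %.

67.2 %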